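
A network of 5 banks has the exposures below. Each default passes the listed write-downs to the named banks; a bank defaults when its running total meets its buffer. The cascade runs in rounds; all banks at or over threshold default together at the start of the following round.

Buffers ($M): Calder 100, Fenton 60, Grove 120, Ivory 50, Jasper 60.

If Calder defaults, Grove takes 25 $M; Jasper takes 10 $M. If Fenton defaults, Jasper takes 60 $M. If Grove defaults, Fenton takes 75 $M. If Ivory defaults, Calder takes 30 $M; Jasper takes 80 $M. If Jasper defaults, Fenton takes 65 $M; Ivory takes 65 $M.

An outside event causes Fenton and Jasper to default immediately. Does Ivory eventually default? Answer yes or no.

Round 1 — Fenton, Jasper default (initial).
  Ivory: +65 → 65 ≥ 50
Round 2 — Ivory defaults.
  Calder: +30 → 30 < 100
No further defaults.

yes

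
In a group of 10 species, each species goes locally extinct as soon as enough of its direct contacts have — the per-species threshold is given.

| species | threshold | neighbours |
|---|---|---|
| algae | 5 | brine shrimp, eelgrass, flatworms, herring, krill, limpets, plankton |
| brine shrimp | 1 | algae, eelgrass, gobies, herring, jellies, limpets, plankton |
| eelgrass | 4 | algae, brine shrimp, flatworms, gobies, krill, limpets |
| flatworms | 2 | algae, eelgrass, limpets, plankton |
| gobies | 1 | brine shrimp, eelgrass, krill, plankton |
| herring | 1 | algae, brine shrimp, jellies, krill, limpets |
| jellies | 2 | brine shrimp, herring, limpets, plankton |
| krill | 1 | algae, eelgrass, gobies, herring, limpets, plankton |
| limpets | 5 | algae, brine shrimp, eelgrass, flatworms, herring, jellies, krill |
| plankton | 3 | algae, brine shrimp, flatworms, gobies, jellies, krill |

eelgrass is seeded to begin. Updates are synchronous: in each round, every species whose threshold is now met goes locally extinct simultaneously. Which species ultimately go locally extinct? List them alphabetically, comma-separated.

Round 1 — eelgrass goes locally extinct (initial).
Round 2 — checking thresholds:
  algae: 1 of 7 neighbours < 5, below threshold.
  brine shrimp: 1 of 7 neighbours ≥ 1, goes locally extinct.
  flatworms: 1 of 4 neighbours < 2, below threshold.
  gobies: 1 of 4 neighbours ≥ 1, goes locally extinct.
  krill: 1 of 6 neighbours ≥ 1, goes locally extinct.
  limpets: 1 of 7 neighbours < 5, below threshold.
Round 3 — checking thresholds:
  algae: 3 of 7 neighbours < 5, below threshold.
  flatworms: 1 of 4 neighbours < 2, below threshold.
  herring: 2 of 5 neighbours ≥ 1, goes locally extinct.
  jellies: 1 of 4 neighbours < 2, below threshold.
  limpets: 3 of 7 neighbours < 5, below threshold.
  plankton: 3 of 6 neighbours ≥ 3, goes locally extinct.
Round 4 — checking thresholds:
  algae: 5 of 7 neighbours ≥ 5, goes locally extinct.
  flatworms: 2 of 4 neighbours ≥ 2, goes locally extinct.
  jellies: 3 of 4 neighbours ≥ 2, goes locally extinct.
  limpets: 4 of 7 neighbours < 5, below threshold.
Round 5 — checking thresholds:
  limpets: 7 of 7 neighbours ≥ 5, goes locally extinct.
Round 6 — no new extinctions; cascade stops.

algae, brine shrimp, eelgrass, flatworms, gobies, herring, jellies, krill, limpets, plankton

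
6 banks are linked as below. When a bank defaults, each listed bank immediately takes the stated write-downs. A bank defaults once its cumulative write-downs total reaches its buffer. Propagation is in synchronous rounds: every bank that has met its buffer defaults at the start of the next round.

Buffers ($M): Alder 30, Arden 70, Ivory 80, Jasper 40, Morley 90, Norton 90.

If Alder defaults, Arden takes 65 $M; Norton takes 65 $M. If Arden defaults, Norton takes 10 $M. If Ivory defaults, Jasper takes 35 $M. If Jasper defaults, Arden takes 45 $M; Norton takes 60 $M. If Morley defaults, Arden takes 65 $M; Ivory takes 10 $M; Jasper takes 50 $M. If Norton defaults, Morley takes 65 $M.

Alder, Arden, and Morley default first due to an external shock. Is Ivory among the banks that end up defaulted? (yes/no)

Round 1 — Alder, Arden, Morley default (initial).
  Ivory: +10 → 10 < 80
  Jasper: +50 → 50 ≥ 40
  Norton: +65+10 → 75 < 90
Round 2 — Jasper defaults.
  Norton: +60 → 135 ≥ 90
Round 3 — Norton defaults.
No further defaults.

no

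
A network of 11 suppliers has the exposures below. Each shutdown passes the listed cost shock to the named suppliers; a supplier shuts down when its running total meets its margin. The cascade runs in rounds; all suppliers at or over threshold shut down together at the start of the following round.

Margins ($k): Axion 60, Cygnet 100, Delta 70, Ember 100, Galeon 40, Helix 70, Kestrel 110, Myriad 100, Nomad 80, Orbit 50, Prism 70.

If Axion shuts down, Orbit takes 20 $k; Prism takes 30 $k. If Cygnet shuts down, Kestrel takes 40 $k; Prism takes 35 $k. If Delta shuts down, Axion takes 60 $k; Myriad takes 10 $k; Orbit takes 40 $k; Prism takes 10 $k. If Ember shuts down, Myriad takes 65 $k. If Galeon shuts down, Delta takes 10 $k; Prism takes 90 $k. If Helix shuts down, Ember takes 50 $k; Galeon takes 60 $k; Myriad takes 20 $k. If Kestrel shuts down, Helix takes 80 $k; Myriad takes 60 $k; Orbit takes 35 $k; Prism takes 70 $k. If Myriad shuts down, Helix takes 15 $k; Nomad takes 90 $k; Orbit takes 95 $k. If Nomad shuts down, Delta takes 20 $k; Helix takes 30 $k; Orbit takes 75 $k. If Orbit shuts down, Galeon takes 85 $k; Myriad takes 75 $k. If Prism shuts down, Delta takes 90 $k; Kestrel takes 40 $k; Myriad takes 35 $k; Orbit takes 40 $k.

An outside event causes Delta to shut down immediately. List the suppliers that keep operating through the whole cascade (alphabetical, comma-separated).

Cygnet, Ember, Helix, Kestrel

Round 1 — Delta shuts down (initial).
  Axion: +60 → 60 ≥ 60
  Myriad: +10 → 10 < 100
  Orbit: +40 → 40 < 50
  Prism: +10 → 10 < 70
Round 2 — Axion shuts down.
  Orbit: +20 → 60 ≥ 50
  Prism: +30 → 40 < 70
Round 3 — Orbit shuts down.
  Galeon: +85 → 85 ≥ 40
  Myriad: +75 → 85 < 100
Round 4 — Galeon shuts down.
  Prism: +90 → 130 ≥ 70
Round 5 — Prism shuts down.
  Kestrel: +40 → 40 < 110
  Myriad: +35 → 120 ≥ 100
Round 6 — Myriad shuts down.
  Helix: +15 → 15 < 70
  Nomad: +90 → 90 ≥ 80
Round 7 — Nomad shuts down.
  Helix: +30 → 45 < 70
No further shutdowns.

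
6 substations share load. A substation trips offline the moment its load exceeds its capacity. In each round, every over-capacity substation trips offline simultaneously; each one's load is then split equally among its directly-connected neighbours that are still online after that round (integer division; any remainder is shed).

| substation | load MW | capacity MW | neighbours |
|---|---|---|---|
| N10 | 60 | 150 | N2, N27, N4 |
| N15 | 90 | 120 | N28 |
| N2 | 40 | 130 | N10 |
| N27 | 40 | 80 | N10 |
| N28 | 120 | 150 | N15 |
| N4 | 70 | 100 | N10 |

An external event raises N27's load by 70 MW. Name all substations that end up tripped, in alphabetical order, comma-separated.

Round 1 — N27 at 110 > 80. N27 trips offline.
  N27 sheds 110 MW to N10: 110 each.
    N10: 60+110 = 170 > 150
Round 2 — N10 trips offline.
  N10 sheds 170 MW to N2, N4: 85 each.
    N2: 40+85 = 125 ≤ 130
    N4: 70+85 = 155 > 100
Round 3 — N4 trips offline.
  N4 sheds 155 MW: no online neighbours, lost.
No further trips.

N10, N27, N4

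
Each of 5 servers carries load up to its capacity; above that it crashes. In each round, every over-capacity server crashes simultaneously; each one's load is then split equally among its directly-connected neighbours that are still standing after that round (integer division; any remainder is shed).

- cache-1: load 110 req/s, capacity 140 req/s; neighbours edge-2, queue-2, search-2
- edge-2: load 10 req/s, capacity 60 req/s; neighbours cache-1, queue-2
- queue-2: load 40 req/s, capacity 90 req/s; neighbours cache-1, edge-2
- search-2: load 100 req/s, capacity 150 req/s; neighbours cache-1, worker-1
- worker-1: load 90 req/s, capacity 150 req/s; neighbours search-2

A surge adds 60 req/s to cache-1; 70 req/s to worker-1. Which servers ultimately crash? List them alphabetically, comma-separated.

cache-1, edge-2, queue-2, search-2, worker-1

Round 1 — cache-1 at 170 > 140; worker-1 at 160 > 150. cache-1, worker-1 crash.
  cache-1 sheds 170 req/s to edge-2, queue-2, search-2: 56 each (2 lost).
    edge-2: 10+56 = 66 > 60
    queue-2: 40+56 = 96 > 90
    search-2: 100+56 = 156 > 150
  worker-1 sheds 160 req/s to search-2: 160 each.
    search-2: 156+160 = 316 > 150
Round 2 — edge-2, queue-2, search-2 crash.
  edge-2 sheds 66 req/s: no online neighbours, lost.
  queue-2 sheds 96 req/s: no online neighbours, lost.
  search-2 sheds 316 req/s: no online neighbours, lost.
No further crashes.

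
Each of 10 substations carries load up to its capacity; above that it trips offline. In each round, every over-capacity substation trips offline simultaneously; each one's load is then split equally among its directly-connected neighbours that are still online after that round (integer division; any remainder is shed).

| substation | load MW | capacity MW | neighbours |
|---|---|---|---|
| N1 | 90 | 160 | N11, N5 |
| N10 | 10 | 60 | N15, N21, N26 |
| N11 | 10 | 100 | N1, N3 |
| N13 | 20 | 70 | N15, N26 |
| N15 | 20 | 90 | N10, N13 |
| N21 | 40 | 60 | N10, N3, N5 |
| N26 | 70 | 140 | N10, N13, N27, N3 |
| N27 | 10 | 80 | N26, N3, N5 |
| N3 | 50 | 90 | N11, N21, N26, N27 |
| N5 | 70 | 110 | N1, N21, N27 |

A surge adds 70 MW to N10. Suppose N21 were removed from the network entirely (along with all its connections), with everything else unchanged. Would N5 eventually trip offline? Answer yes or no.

With N21 removed:
Round 1 — N10 at 80 > 60. N10 trips offline.
  N10 sheds 80 MW to N15, N26: 40 each.
    N15: 20+40 = 60 ≤ 90
    N26: 70+40 = 110 ≤ 140
No further trips.

no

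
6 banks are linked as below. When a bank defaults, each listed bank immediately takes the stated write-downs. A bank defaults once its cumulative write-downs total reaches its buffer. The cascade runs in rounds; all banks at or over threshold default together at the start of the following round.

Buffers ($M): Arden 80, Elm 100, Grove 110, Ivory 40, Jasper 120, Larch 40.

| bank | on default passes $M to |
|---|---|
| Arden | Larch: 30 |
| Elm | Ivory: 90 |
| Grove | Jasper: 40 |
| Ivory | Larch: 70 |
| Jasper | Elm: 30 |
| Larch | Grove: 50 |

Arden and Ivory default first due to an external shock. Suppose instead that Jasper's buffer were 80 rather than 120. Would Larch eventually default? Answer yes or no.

With Jasper's buffer at 80:
Round 1 — Arden, Ivory default (initial).
  Larch: +30+70 → 100 ≥ 40
Round 2 — Larch defaults.
  Grove: +50 → 50 < 110
No further defaults.

yes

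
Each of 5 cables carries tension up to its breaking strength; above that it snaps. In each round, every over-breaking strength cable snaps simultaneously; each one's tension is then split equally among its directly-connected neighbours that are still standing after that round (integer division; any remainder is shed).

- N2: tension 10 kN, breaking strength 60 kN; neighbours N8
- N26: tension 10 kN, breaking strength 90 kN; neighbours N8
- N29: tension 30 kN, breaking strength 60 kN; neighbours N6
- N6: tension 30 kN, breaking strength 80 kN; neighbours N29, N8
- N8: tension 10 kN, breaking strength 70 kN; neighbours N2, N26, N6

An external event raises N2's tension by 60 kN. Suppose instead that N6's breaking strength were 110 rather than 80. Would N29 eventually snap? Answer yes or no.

With N6's breaking strength at 110:
Round 1 — N2 at 70 > 60. N2 snaps.
  N2 sheds 70 kN to N8: 70 each.
    N8: 10+70 = 80 > 70
Round 2 — N8 snaps.
  N8 sheds 80 kN to N26, N6: 40 each.
    N26: 10+40 = 50 ≤ 90
    N6: 30+40 = 70 ≤ 110
No further breaks.

no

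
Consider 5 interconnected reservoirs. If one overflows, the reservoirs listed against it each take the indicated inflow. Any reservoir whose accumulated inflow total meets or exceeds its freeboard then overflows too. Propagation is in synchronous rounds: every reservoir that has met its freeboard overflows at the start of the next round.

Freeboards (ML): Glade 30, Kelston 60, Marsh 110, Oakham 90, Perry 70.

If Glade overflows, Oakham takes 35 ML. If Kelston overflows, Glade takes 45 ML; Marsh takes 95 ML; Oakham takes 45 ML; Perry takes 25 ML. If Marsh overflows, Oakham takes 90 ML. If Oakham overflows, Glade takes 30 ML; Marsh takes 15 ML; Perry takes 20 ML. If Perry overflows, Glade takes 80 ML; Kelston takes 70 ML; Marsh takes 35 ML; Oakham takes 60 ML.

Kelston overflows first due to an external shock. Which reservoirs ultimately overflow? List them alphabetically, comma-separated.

Round 1 — Kelston overflows (initial).
  Glade: +45 → 45 ≥ 30
  Marsh: +95 → 95 < 110
  Oakham: +45 → 45 < 90
  Perry: +25 → 25 < 70
Round 2 — Glade overflows.
  Oakham: +35 → 80 < 90
No further overflows.

Glade, Kelston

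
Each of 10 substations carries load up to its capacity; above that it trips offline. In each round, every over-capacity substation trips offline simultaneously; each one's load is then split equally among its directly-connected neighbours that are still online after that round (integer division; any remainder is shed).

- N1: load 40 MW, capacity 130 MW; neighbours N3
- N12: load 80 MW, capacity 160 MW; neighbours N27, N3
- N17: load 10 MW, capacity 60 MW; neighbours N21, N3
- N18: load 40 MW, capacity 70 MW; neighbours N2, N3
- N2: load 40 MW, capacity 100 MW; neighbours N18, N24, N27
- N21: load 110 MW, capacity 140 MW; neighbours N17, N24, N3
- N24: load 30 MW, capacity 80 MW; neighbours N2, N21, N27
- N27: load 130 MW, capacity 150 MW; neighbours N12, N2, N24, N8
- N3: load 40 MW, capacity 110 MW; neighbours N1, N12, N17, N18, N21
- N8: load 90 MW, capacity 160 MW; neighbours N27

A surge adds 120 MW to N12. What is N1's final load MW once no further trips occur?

75

Round 1 — N12 at 200 > 160. N12 trips offline.
  N12 sheds 200 MW to N27, N3: 100 each.
    N27: 130+100 = 230 > 150
    N3: 40+100 = 140 > 110
Round 2 — N27, N3 trip offline.
  N27 sheds 230 MW to N2, N24, N8: 76 each (2 lost).
    N2: 40+76 = 116 > 100
    N24: 30+76 = 106 > 80
    N8: 90+76 = 166 > 160
  N3 sheds 140 MW to N1, N17, N18, N21: 35 each.
    N1: 40+35 = 75 ≤ 130
    N17: 10+35 = 45 ≤ 60
    N18: 40+35 = 75 > 70
    N21: 110+35 = 145 > 140
Round 3 — N18, N2, N21, N24, N8 trip offline.
  N18 sheds 75 MW: no online neighbours, lost.
  N2 sheds 116 MW: no online neighbours, lost.
  N21 sheds 145 MW to N17: 145 each.
    N17: 45+145 = 190 > 60
  N24 sheds 106 MW: no online neighbours, lost.
  N8 sheds 166 MW: no online neighbours, lost.
Round 4 — N17 trips offline.
  N17 sheds 190 MW: no online neighbours, lost.
No further trips.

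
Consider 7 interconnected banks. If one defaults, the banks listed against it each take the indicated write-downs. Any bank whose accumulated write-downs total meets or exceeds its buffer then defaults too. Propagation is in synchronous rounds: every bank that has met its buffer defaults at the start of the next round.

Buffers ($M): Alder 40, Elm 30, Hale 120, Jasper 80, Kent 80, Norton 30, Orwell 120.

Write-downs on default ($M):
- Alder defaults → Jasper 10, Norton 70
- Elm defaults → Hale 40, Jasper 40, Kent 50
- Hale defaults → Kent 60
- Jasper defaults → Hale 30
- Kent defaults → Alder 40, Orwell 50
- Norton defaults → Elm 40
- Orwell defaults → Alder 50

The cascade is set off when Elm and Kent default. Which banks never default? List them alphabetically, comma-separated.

Round 1 — Elm, Kent default (initial).
  Alder: +40 → 40 ≥ 40
  Hale: +40 → 40 < 120
  Jasper: +40 → 40 < 80
  Orwell: +50 → 50 < 120
Round 2 — Alder defaults.
  Jasper: +10 → 50 < 80
  Norton: +70 → 70 ≥ 30
Round 3 — Norton defaults.
No further defaults.

Hale, Jasper, Orwell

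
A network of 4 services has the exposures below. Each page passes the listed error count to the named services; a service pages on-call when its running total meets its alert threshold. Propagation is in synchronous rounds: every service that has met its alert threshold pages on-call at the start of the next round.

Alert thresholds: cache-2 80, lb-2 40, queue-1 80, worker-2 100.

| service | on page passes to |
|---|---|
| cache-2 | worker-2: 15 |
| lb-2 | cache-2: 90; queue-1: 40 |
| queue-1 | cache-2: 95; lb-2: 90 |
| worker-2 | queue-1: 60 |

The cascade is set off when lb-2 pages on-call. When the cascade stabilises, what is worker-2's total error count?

Round 1 — lb-2 pages on-call (initial).
  cache-2: +90 → 90 ≥ 80
  queue-1: +40 → 40 < 80
Round 2 — cache-2 pages on-call.
  worker-2: +15 → 15 < 100
No further pages.

15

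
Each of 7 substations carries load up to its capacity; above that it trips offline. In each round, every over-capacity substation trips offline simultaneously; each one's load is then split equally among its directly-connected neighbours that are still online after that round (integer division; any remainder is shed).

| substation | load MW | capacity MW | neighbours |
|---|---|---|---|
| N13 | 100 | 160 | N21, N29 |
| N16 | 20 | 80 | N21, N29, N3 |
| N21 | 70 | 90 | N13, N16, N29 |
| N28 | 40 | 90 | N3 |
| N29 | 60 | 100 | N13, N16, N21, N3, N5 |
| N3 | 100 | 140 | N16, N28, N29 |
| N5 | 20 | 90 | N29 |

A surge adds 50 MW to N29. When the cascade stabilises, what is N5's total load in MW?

42

Round 1 — N29 at 110 > 100. N29 trips offline.
  N29 sheds 110 MW to N13, N16, N21, N3, N5: 22 each.
    N13: 100+22 = 122 ≤ 160
    N16: 20+22 = 42 ≤ 80
    N21: 70+22 = 92 > 90
    N3: 100+22 = 122 ≤ 140
    N5: 20+22 = 42 ≤ 90
Round 2 — N21 trips offline.
  N21 sheds 92 MW to N13, N16: 46 each.
    N13: 122+46 = 168 > 160
    N16: 42+46 = 88 > 80
Round 3 — N13, N16 trip offline.
  N13 sheds 168 MW: no online neighbours, lost.
  N16 sheds 88 MW to N3: 88 each.
    N3: 122+88 = 210 > 140
Round 4 — N3 trips offline.
  N3 sheds 210 MW to N28: 210 each.
    N28: 40+210 = 250 > 90
Round 5 — N28 trips offline.
  N28 sheds 250 MW: no online neighbours, lost.
No further trips.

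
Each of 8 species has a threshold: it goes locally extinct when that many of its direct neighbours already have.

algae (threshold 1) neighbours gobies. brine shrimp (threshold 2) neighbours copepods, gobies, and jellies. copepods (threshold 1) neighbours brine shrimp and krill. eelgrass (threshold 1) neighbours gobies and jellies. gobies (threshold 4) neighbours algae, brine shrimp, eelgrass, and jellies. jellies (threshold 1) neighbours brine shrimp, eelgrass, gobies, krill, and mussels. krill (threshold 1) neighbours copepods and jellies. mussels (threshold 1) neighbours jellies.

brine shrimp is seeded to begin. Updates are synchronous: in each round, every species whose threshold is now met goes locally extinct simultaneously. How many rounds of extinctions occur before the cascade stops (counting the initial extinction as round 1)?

3

Round 1 — brine shrimp goes locally extinct (initial).
Round 2 — checking thresholds:
  copepods: 1 of 2 neighbours ≥ 1, goes locally extinct.
  gobies: 1 of 4 neighbours < 4, below threshold.
  jellies: 1 of 5 neighbours ≥ 1, goes locally extinct.
Round 3 — checking thresholds:
  eelgrass: 1 of 2 neighbours ≥ 1, goes locally extinct.
  gobies: 2 of 4 neighbours < 4, below threshold.
  krill: 2 of 2 neighbours ≥ 1, goes locally extinct.
  mussels: 1 of 1 neighbours ≥ 1, goes locally extinct.
Round 4 — no new extinctions; cascade stops.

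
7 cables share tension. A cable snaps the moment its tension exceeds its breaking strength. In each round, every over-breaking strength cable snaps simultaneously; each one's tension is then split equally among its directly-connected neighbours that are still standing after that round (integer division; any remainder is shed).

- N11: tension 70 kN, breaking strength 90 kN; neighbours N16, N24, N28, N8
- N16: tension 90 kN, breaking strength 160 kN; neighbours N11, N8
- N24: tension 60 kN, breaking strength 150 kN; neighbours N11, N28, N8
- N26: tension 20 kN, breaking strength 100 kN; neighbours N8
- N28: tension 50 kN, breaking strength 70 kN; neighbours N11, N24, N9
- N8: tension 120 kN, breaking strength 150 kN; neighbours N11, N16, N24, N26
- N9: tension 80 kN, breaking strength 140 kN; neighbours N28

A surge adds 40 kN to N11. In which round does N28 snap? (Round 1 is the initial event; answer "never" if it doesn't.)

2

Round 1 — N11 at 110 > 90. N11 snaps.
  N11 sheds 110 kN to N16, N24, N28, N8: 27 each (2 lost).
    N16: 90+27 = 117 ≤ 160
    N24: 60+27 = 87 ≤ 150
    N28: 50+27 = 77 > 70
    N8: 120+27 = 147 ≤ 150
Round 2 — N28 snaps.
  N28 sheds 77 kN to N24, N9: 38 each (1 lost).
    N24: 87+38 = 125 ≤ 150
    N9: 80+38 = 118 ≤ 140
No further breaks.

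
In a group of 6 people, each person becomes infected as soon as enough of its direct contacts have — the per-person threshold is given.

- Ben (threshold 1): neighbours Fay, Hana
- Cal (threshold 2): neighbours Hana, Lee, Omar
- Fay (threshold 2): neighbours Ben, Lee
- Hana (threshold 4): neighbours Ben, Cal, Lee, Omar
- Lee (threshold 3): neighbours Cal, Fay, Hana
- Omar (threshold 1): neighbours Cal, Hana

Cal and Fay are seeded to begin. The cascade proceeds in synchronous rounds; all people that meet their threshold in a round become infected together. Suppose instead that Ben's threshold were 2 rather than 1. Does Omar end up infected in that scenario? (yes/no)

yes

With Ben's threshold at 2:
Round 1 — Cal, Fay become infected (initial).
Round 2 — checking thresholds:
  Ben: 1 of 2 neighbours < 2, below threshold.
  Hana: 1 of 4 neighbours < 4, below threshold.
  Lee: 2 of 3 neighbours < 3, below threshold.
  Omar: 1 of 2 neighbours ≥ 1, becomes infected.
Round 3 — no new infections; cascade stops.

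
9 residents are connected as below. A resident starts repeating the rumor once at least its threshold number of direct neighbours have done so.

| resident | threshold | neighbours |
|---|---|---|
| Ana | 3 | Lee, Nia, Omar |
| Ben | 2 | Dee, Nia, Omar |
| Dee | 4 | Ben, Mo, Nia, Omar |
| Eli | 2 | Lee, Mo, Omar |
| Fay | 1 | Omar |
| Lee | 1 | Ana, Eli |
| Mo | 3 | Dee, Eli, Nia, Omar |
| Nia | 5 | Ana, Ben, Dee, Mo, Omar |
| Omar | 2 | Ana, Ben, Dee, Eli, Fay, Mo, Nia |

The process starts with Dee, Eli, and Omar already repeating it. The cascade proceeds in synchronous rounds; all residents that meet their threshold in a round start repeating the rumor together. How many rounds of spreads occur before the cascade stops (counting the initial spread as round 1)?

2

Round 1 — Dee, Eli, Omar start repeating the rumor (initial).
Round 2 — checking thresholds:
  Ana: 1 of 3 neighbours < 3, below threshold.
  Ben: 2 of 3 neighbours ≥ 2, starts repeating the rumor.
  Fay: 1 of 1 neighbours ≥ 1, starts repeating the rumor.
  Lee: 1 of 2 neighbours ≥ 1, starts repeating the rumor.
  Mo: 3 of 4 neighbours ≥ 3, starts repeating the rumor.
  Nia: 2 of 5 neighbours < 5, below threshold.
Round 3 — no new spreads; cascade stops.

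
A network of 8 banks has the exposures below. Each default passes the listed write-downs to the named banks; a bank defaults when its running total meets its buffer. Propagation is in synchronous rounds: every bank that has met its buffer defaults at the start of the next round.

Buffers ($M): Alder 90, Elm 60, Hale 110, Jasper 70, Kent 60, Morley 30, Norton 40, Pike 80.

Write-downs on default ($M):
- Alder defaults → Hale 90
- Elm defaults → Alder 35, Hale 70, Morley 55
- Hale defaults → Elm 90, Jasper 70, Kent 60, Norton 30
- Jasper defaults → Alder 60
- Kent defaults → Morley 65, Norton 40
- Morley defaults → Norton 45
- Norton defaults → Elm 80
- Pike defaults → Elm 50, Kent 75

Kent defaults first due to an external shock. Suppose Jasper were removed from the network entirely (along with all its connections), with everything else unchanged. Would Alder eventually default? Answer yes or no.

With Jasper removed:
Round 1 — Kent defaults (initial).
  Morley: +65 → 65 ≥ 30
  Norton: +40 → 40 ≥ 40
Round 2 — Morley, Norton default.
  Elm: +80 → 80 ≥ 60
Round 3 — Elm defaults.
  Alder: +35 → 35 < 90
  Hale: +70 → 70 < 110
No further defaults.

no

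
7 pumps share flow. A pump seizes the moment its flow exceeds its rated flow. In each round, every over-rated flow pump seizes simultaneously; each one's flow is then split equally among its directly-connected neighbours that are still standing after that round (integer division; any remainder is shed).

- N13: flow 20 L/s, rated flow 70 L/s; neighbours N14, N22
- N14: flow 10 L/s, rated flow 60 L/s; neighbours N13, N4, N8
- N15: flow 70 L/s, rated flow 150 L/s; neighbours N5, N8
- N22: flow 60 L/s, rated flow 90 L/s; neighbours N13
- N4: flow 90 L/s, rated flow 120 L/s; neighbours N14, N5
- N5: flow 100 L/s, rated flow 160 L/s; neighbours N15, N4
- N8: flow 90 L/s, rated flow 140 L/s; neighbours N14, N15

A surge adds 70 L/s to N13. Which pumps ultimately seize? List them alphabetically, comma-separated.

N13, N22

Round 1 — N13 at 90 > 70. N13 seizes.
  N13 sheds 90 L/s to N14, N22: 45 each.
    N14: 10+45 = 55 ≤ 60
    N22: 60+45 = 105 > 90
Round 2 — N22 seizes.
  N22 sheds 105 L/s: no online neighbours, lost.
No further seizures.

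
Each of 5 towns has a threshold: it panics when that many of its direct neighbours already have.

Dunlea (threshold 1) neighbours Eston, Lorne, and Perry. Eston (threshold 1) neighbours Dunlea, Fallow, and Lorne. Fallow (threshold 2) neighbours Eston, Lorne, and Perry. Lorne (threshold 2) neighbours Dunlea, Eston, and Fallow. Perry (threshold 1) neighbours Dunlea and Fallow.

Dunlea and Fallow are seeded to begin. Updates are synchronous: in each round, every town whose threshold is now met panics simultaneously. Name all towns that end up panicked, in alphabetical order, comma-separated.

Dunlea, Eston, Fallow, Lorne, Perry

Round 1 — Dunlea, Fallow panic (initial).
Round 2 — checking thresholds:
  Eston: 2 of 3 neighbours ≥ 1, panics.
  Lorne: 2 of 3 neighbours ≥ 2, panics.
  Perry: 2 of 2 neighbours ≥ 1, panics.
Round 3 — no new panics; cascade stops.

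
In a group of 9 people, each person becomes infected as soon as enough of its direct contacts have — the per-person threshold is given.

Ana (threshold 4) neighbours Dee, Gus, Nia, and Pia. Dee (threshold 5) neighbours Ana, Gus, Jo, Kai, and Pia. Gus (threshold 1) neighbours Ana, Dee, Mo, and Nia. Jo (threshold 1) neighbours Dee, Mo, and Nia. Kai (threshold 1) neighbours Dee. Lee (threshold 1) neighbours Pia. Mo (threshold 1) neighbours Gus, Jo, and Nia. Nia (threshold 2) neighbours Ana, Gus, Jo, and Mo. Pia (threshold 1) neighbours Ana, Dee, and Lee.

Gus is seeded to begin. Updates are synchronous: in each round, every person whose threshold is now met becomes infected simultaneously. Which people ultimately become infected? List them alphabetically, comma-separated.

Gus, Jo, Mo, Nia

Round 1 — Gus becomes infected (initial).
Round 2 — checking thresholds:
  Ana: 1 of 4 neighbours < 4, not yet.
  Dee: 1 of 5 neighbours < 5, not yet.
  Mo: 1 of 3 neighbours ≥ 1, becomes infected.
  Nia: 1 of 4 neighbours < 2, not yet.
Round 3 — checking thresholds:
  Ana: 1 of 4 neighbours < 4, not yet.
  Dee: 1 of 5 neighbours < 5, not yet.
  Jo: 1 of 3 neighbours ≥ 1, becomes infected.
  Nia: 2 of 4 neighbours ≥ 2, becomes infected.
Round 4 — no new infections; cascade stops.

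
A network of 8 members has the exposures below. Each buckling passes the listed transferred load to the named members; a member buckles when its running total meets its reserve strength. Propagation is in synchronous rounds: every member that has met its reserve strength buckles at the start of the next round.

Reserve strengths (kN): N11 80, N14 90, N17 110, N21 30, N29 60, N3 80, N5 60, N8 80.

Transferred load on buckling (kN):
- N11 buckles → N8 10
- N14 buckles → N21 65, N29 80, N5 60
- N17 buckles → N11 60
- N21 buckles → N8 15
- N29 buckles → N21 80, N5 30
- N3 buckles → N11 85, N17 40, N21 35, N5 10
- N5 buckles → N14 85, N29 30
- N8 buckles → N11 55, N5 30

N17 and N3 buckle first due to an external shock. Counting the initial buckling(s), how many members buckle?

Round 1 — N17, N3 buckle (initial).
  N11: +60+85 → 145 ≥ 80
  N21: +35 → 35 ≥ 30
  N5: +10 → 10 < 60
Round 2 — N11, N21 buckle.
  N8: +10+15 → 25 < 80
No further bucklings.

4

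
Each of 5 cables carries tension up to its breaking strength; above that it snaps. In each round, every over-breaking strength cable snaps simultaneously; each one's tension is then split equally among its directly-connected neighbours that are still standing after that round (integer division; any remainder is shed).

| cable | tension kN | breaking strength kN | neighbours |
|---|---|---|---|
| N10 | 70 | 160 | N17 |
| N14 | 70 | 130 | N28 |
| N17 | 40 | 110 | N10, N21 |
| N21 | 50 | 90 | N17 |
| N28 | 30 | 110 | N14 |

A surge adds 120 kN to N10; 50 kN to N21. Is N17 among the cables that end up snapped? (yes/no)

yes

Round 1 — N10 at 190 > 160; N21 at 100 > 90. N10, N21 snap.
  N10 sheds 190 kN to N17: 190 each.
    N17: 40+190 = 230 > 110
  N21 sheds 100 kN to N17: 100 each.
    N17: 230+100 = 330 > 110
Round 2 — N17 snaps.
  N17 sheds 330 kN: no online neighbours, lost.
No further breaks.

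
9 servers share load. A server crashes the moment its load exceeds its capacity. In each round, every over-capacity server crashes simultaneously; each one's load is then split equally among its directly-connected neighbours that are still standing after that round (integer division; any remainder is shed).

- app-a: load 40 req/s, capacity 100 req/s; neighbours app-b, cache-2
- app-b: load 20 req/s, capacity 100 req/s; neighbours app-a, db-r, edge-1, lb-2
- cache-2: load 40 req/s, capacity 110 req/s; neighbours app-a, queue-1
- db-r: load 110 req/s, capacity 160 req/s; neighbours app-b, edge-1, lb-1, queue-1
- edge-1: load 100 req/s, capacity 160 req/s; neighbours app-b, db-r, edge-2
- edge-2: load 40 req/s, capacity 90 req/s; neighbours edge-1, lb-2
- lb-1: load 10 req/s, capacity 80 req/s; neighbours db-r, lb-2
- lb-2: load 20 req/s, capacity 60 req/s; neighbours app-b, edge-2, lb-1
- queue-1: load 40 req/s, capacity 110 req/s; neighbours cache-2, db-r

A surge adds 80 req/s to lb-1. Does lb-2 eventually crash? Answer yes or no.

Round 1 — lb-1 at 90 > 80. lb-1 crashes.
  lb-1 sheds 90 req/s to db-r, lb-2: 45 each.
    db-r: 110+45 = 155 ≤ 160
    lb-2: 20+45 = 65 > 60
Round 2 — lb-2 crashes.
  lb-2 sheds 65 req/s to app-b, edge-2: 32 each (1 lost).
    app-b: 20+32 = 52 ≤ 100
    edge-2: 40+32 = 72 ≤ 90
No further crashes.

yes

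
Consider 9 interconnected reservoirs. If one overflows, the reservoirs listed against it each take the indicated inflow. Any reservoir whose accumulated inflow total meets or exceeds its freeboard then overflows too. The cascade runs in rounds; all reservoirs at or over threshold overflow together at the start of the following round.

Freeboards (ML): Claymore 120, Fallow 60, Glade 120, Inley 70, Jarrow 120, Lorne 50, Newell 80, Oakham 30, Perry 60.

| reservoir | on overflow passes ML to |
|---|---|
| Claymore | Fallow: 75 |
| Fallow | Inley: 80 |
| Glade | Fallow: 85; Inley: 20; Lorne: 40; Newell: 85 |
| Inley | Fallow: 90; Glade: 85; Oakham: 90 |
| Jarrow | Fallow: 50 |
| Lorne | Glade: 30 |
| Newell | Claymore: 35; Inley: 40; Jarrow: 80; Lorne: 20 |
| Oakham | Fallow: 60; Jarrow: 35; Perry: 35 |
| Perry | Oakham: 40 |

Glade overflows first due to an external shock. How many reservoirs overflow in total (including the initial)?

6

Round 1 — Glade overflows (initial).
  Fallow: +85 → 85 ≥ 60
  Inley: +20 → 20 < 70
  Lorne: +40 → 40 < 50
  Newell: +85 → 85 ≥ 80
Round 2 — Fallow, Newell overflow.
  Claymore: +35 → 35 < 120
  Inley: +80+40 → 140 ≥ 70
  Jarrow: +80 → 80 < 120
  Lorne: +20 → 60 ≥ 50
Round 3 — Inley, Lorne overflow.
  Oakham: +90 → 90 ≥ 30
Round 4 — Oakham overflows.
  Jarrow: +35 → 115 < 120
  Perry: +35 → 35 < 60
No further overflows.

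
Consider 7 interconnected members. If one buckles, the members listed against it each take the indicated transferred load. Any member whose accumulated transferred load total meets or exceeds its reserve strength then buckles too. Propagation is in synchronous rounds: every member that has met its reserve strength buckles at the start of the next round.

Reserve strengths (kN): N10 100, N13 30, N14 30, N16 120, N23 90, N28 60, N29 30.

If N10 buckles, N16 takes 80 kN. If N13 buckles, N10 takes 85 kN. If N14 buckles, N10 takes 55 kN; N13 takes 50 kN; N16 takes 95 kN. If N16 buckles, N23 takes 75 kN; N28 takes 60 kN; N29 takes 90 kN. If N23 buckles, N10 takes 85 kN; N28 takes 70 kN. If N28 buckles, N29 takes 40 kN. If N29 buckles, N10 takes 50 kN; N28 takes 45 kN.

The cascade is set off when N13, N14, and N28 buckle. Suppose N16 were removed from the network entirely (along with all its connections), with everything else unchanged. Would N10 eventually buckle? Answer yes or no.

yes

With N16 removed:
Round 1 — N13, N14, N28 buckle (initial).
  N10: +85+55 → 140 ≥ 100
  N29: +40 → 40 ≥ 30
Round 2 — N10, N29 buckle.
No further bucklings.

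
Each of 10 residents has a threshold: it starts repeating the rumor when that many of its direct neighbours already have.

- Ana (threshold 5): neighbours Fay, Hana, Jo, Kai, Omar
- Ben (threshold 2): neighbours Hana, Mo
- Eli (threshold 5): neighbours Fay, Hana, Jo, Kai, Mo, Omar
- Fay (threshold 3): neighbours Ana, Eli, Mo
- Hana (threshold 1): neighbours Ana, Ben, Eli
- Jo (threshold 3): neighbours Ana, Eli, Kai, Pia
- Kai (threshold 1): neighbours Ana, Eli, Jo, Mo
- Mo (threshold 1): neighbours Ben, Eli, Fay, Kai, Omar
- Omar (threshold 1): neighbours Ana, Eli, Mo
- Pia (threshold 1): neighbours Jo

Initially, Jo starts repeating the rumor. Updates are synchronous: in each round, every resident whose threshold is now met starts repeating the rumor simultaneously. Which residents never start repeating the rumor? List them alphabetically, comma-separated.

Ana, Ben, Eli, Fay, Hana

Round 1 — Jo starts repeating the rumor (initial).
Round 2 — checking thresholds:
  Ana: 1 of 5 neighbours < 5, not yet.
  Eli: 1 of 6 neighbours < 5, not yet.
  Kai: 1 of 4 neighbours ≥ 1, starts repeating the rumor.
  Pia: 1 of 1 neighbours ≥ 1, starts repeating the rumor.
Round 3 — checking thresholds:
  Ana: 2 of 5 neighbours < 5, not yet.
  Eli: 2 of 6 neighbours < 5, not yet.
  Mo: 1 of 5 neighbours ≥ 1, starts repeating the rumor.
Round 4 — checking thresholds:
  Ana: 2 of 5 neighbours < 5, not yet.
  Ben: 1 of 2 neighbours < 2, not yet.
  Eli: 3 of 6 neighbours < 5, not yet.
  Fay: 1 of 3 neighbours < 3, not yet.
  Omar: 1 of 3 neighbours ≥ 1, starts repeating the rumor.
Round 5 — no new spreads; cascade stops.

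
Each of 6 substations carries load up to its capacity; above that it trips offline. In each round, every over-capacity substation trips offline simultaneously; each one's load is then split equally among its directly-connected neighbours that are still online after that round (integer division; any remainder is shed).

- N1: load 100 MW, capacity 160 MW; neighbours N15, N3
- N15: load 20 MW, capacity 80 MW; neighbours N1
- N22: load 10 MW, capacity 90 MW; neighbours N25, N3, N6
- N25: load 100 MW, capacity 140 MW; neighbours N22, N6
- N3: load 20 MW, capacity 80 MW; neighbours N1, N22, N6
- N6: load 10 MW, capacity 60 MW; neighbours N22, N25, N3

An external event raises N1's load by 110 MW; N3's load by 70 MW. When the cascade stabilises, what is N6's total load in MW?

Round 1 — N1 at 210 > 160; N3 at 90 > 80. N1, N3 trip offline.
  N1 sheds 210 MW to N15: 210 each.
    N15: 20+210 = 230 > 80
  N3 sheds 90 MW to N22, N6: 45 each.
    N22: 10+45 = 55 ≤ 90
    N6: 10+45 = 55 ≤ 60
Round 2 — N15 trips offline.
  N15 sheds 230 MW: no online neighbours, lost.
No further trips.

55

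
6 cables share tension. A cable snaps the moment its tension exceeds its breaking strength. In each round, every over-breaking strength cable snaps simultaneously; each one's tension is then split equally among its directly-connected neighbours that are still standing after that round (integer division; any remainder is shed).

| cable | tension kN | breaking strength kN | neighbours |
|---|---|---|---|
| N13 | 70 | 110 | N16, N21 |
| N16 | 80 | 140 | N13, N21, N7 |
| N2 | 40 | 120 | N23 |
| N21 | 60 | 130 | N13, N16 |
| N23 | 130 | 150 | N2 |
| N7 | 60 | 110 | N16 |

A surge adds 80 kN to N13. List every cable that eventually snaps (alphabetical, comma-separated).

Round 1 — N13 at 150 > 110. N13 snaps.
  N13 sheds 150 kN to N16, N21: 75 each.
    N16: 80+75 = 155 > 140
    N21: 60+75 = 135 > 130
Round 2 — N16, N21 snap.
  N16 sheds 155 kN to N7: 155 each.
    N7: 60+155 = 215 > 110
  N21 sheds 135 kN: no online neighbours, lost.
Round 3 — N7 snaps.
  N7 sheds 215 kN: no online neighbours, lost.
No further breaks.

N13, N16, N21, N7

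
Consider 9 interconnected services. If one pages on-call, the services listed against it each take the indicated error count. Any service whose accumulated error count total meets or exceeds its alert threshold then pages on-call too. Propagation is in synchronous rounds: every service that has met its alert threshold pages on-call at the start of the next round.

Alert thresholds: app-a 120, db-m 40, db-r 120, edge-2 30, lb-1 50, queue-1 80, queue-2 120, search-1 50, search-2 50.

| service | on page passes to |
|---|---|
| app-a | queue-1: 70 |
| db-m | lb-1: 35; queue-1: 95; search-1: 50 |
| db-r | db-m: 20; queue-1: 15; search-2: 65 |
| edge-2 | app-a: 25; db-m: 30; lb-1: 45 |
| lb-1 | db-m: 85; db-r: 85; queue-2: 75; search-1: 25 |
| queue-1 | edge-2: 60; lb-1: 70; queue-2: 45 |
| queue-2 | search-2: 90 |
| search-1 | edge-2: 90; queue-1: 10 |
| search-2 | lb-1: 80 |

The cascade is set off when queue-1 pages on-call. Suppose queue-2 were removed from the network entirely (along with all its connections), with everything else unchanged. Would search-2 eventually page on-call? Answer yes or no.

With queue-2 removed:
Round 1 — queue-1 pages on-call (initial).
  edge-2: +60 → 60 ≥ 30
  lb-1: +70 → 70 ≥ 50
Round 2 — edge-2, lb-1 page on-call.
  app-a: +25 → 25 < 120
  db-m: +30+85 → 115 ≥ 40
  db-r: +85 → 85 < 120
  search-1: +25 → 25 < 50
Round 3 — db-m pages on-call.
  search-1: +50 → 75 ≥ 50
Round 4 — search-1 pages on-call.
No further pages.

no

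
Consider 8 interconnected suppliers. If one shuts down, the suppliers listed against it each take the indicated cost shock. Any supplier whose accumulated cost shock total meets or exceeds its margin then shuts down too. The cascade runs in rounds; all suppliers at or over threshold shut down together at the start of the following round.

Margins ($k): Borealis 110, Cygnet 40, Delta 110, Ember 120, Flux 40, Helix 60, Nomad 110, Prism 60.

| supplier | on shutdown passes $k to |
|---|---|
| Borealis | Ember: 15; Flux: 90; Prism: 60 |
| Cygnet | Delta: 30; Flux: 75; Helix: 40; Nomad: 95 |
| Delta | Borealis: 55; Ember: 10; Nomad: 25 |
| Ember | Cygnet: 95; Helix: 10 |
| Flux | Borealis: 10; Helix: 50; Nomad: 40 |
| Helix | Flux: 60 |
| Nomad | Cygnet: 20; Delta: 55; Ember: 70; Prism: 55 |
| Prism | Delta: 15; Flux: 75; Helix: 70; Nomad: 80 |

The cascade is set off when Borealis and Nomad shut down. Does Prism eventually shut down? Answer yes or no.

yes

Round 1 — Borealis, Nomad shut down (initial).
  Cygnet: +20 → 20 < 40
  Delta: +55 → 55 < 110
  Ember: +15+70 → 85 < 120
  Flux: +90 → 90 ≥ 40
  Prism: +60+55 → 115 ≥ 60
Round 2 — Flux, Prism shut down.
  Delta: +15 → 70 < 110
  Helix: +50+70 → 120 ≥ 60
Round 3 — Helix shuts down.
No further shutdowns.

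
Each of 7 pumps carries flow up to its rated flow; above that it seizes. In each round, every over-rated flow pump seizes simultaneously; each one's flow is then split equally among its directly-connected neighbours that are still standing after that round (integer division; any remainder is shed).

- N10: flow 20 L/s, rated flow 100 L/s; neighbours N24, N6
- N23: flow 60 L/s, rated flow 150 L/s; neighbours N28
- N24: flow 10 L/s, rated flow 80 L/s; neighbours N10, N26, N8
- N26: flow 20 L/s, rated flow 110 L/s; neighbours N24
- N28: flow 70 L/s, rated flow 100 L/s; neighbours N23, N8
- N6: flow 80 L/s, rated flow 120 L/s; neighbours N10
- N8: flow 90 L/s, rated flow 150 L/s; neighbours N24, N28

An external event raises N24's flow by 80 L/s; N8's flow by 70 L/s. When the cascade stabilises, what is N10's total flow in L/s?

65

Round 1 — N24 at 90 > 80; N8 at 160 > 150. N24, N8 seize.
  N24 sheds 90 L/s to N10, N26: 45 each.
    N10: 20+45 = 65 ≤ 100
    N26: 20+45 = 65 ≤ 110
  N8 sheds 160 L/s to N28: 160 each.
    N28: 70+160 = 230 > 100
Round 2 — N28 seizes.
  N28 sheds 230 L/s to N23: 230 each.
    N23: 60+230 = 290 > 150
Round 3 — N23 seizes.
  N23 sheds 290 L/s: no online neighbours, lost.
No further seizures.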